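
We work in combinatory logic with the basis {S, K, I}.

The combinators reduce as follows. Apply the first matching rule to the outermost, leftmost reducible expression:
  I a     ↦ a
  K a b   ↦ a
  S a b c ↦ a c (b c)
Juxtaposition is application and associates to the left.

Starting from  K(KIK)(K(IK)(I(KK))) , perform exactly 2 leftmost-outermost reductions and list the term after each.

Answer: after 2 steps: I

Derivation:
  start: K(KIK)(K(IK)(I(KK)))
  step 1: KIK
  step 2: I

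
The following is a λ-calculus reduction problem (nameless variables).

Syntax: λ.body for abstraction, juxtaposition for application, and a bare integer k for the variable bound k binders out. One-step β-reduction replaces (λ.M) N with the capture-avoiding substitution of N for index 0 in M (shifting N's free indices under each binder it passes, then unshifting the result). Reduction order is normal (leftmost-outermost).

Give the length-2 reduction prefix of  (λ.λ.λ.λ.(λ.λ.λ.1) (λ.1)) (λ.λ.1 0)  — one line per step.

Answer: after 2 steps: λ.λ.λ.λ.λ.1

Reduction:
  start: (λ.λ.λ.λ.(λ.λ.λ.1) (λ.1)) (λ.λ.1 0)
  [1] λ.λ.λ.(λ.λ.λ.1) (λ.1)
  [2] λ.λ.λ.λ.λ.1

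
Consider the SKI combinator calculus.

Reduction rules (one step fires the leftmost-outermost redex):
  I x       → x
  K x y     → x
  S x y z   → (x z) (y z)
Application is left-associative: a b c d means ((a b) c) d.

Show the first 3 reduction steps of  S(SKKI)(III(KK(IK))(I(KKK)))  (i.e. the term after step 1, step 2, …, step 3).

Answer: after 3 steps: SI(II(KK(IK))(I(KKK)))

Derivation:
  start: S(SKKI)(III(KK(IK))(I(KKK)))
  step 1: S(KI(KI))(III(KK(IK))(I(KKK)))
  step 2: SI(III(KK(IK))(I(KKK)))
  step 3: SI(II(KK(IK))(I(KKK)))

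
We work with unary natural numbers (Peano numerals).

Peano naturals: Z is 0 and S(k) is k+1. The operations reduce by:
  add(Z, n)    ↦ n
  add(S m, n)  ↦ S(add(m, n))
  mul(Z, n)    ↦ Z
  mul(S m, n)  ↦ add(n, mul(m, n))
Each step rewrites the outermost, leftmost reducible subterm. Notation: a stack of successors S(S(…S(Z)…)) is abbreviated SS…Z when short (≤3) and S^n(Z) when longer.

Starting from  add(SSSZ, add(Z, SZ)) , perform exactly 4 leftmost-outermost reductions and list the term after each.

  start: add(SSSZ, add(Z, SZ))
  step 1: S(add(SSZ, add(Z, SZ)))
  step 2: S(S(add(SZ, add(Z, SZ))))
  step 3: S(S(S(add(Z, add(Z, SZ)))))
  step 4: S(S(S(add(Z, SZ))))

Answer: after 4 steps: S(S(S(add(Z, SZ))))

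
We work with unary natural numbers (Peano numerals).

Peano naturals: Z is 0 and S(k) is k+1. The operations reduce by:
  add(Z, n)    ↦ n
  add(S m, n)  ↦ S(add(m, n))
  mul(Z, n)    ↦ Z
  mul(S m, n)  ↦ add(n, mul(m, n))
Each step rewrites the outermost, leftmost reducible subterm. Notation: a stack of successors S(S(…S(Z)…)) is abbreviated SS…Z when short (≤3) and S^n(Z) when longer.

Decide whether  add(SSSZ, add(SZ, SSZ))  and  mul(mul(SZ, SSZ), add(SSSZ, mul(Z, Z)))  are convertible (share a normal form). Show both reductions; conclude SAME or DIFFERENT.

Answer: SAME — A ⇓ S^6(Z), B ⇓ S^6(Z)

Reduction:
Term A:
  start: add(SSSZ, add(SZ, SSZ))
  →1  S(add(SSZ, add(SZ, SSZ)))
  →2  S(S(add(SZ, add(SZ, SSZ))))
  →3  S(S(S(add(Z, add(SZ, SSZ)))))
  →4  S(S(S(add(SZ, SSZ))))
  →5  S(S(S(S(add(Z, SSZ)))))
  →6  S^6(Z)

Term B:
  start: mul(mul(SZ, SSZ), add(SSSZ, mul(Z, Z)))
  →1  mul(add(SSZ, mul(Z, SSZ)), add(SSSZ, mul(Z, Z)))
  →2  mul(S(add(SZ, mul(Z, SSZ))), add(SSSZ, mul(Z, Z)))
  →3  add(add(SSSZ, mul(Z, Z)), mul(add(SZ, mul(Z, SSZ)), add(SSSZ, mul(Z, Z))))
  →4  add(S(add(SSZ, mul(Z, Z))), mul(add(SZ, mul(Z, SSZ)), add(SSSZ, mul(Z, Z))))
  →5  S(add(add(SSZ, mul(Z, Z)), mul(add(SZ, mul(Z, SSZ)), add(SSSZ, mul(Z, Z)))))
  →6  S(add(S(add(SZ, mul(Z, Z))), mul(add(SZ, mul(Z, SSZ)), add(SSSZ, mul(Z, Z)))))
  →7  S(S(add(add(SZ, mul(Z, Z)), mul(add(SZ, mul(Z, SSZ)), add(SSSZ, mul(Z, Z))))))
  →8  S(S(add(S(add(Z, mul(Z, Z))), mul(add(SZ, mul(Z, SSZ)), add(SSSZ, mul(Z, Z))))))
  →9  S(S(S(add(add(Z, mul(Z, Z)), mul(add(SZ, mul(Z, SSZ)), add(SSSZ, mul(Z, Z)))))))
  →10  S(S(S(add(mul(Z, Z), mul(add(SZ, mul(Z, SSZ)), add(SSSZ, mul(Z, Z)))))))
  →11  S(S(S(add(Z, mul(add(SZ, mul(Z, SSZ)), add(SSSZ, mul(Z, Z)))))))
  →12  S(S(S(mul(add(SZ, mul(Z, SSZ)), add(SSSZ, mul(Z, Z))))))
  →13  S(S(S(mul(S(add(Z, mul(Z, SSZ))), add(SSSZ, mul(Z, Z))))))
  →14  S(S(S(add(add(SSSZ, mul(Z, Z)), mul(add(Z, mul(Z, SSZ)), add(SSSZ, mul(Z, Z)))))))
  →15  S(S(S(add(S(add(SSZ, mul(Z, Z))), mul(add(Z, mul(Z, SSZ)), add(SSSZ, mul(Z, Z)))))))
  →16  S(S(S(S(add(add(SSZ, mul(Z, Z)), mul(add(Z, mul(Z, SSZ)), add(SSSZ, mul(Z, Z))))))))
  →17  S(S(S(S(add(S(add(SZ, mul(Z, Z))), mul(add(Z, mul(Z, SSZ)), add(SSSZ, mul(Z, Z))))))))
  →18  S(S(S(S(S(add(add(SZ, mul(Z, Z)), mul(add(Z, mul(Z, SSZ)), add(SSSZ, mul(Z, Z)))))))))
  →19  S(S(S(S(S(add(S(add(Z, mul(Z, Z))), mul(add(Z, mul(Z, SSZ)), add(SSSZ, mul(Z, Z)))))))))
  →20  S(S(S(S(S(S(add(add(Z, mul(Z, Z)), mul(add(Z, mul(Z, SSZ)), add(SSSZ, mul(Z, Z))))))))))
  →21  S(S(S(S(S(S(add(mul(Z, Z), mul(add(Z, mul(Z, SSZ)), add(SSSZ, mul(Z, Z))))))))))
  →22  S(S(S(S(S(S(add(Z, mul(add(Z, mul(Z, SSZ)), add(SSSZ, mul(Z, Z))))))))))
  →23  S(S(S(S(S(S(mul(add(Z, mul(Z, SSZ)), add(SSSZ, mul(Z, Z)))))))))
  →24  S(S(S(S(S(S(mul(mul(Z, SSZ), add(SSSZ, mul(Z, Z)))))))))
  →25  S(S(S(S(S(S(mul(Z, add(SSSZ, mul(Z, Z)))))))))
  →26  S^6(Z)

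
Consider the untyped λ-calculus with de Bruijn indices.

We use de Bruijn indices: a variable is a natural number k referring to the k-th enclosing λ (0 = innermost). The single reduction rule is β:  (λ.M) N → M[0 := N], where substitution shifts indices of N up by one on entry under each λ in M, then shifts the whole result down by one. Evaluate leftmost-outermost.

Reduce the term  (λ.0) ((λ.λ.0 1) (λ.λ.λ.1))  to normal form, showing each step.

  start: (λ.0) ((λ.λ.0 1) (λ.λ.λ.1))
  →1  (λ.λ.0 1) (λ.λ.λ.1)
  →2  λ.0 (λ.λ.λ.1)

Answer: normal form = λ.0 (λ.λ.λ.1)  (in 2 steps)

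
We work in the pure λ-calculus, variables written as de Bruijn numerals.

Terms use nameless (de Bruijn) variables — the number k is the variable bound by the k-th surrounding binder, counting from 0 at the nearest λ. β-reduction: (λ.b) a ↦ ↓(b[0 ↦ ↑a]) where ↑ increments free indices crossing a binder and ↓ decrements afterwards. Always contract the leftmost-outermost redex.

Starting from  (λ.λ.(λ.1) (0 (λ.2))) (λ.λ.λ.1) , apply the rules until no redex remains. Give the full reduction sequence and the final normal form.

  start: (λ.λ.(λ.1) (0 (λ.2))) (λ.λ.λ.1)
  step 1: λ.(λ.1) (0 (λ.λ.λ.λ.1))
  step 2: λ.0

Answer: normal form = λ.0  (in 2 steps)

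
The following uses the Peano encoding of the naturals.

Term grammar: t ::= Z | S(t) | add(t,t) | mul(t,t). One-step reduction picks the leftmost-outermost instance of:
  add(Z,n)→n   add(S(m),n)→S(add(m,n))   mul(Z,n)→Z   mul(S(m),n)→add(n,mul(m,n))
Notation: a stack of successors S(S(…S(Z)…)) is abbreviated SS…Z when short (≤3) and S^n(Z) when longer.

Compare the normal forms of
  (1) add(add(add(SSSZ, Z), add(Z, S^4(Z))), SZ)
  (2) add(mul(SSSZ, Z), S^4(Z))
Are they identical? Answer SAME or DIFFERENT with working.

Term A:
  start: add(add(add(SSSZ, Z), add(Z, S^4(Z))), SZ)
  [1] add(add(S(add(SSZ, Z)), add(Z, S^4(Z))), SZ)
  [2] add(S(add(add(SSZ, Z), add(Z, S^4(Z)))), SZ)
  [3] S(add(add(add(SSZ, Z), add(Z, S^4(Z))), SZ))
  [4] S(add(add(S(add(SZ, Z)), add(Z, S^4(Z))), SZ))
  [5] S(add(S(add(add(SZ, Z), add(Z, S^4(Z)))), SZ))
  [6] S(S(add(add(add(SZ, Z), add(Z, S^4(Z))), SZ)))
  [7] S(S(add(add(S(add(Z, Z)), add(Z, S^4(Z))), SZ)))
  [8] S(S(add(S(add(add(Z, Z), add(Z, S^4(Z)))), SZ)))
  [9] S(S(S(add(add(add(Z, Z), add(Z, S^4(Z))), SZ))))
  [10] S(S(S(add(add(Z, add(Z, S^4(Z))), SZ))))
  [11] S(S(S(add(add(Z, S^4(Z)), SZ))))
  [12] S(S(S(add(S^4(Z), SZ))))
  [13] S(S(S(S(add(SSSZ, SZ)))))
  [14] S(S(S(S(S(add(SSZ, SZ))))))
  [15] S(S(S(S(S(S(add(SZ, SZ)))))))
  [16] S(S(S(S(S(S(S(add(Z, SZ))))))))
  [17] S^8(Z)

Term B:
  start: add(mul(SSSZ, Z), S^4(Z))
  [1] add(add(Z, mul(SSZ, Z)), S^4(Z))
  [2] add(mul(SSZ, Z), S^4(Z))
  [3] add(add(Z, mul(SZ, Z)), S^4(Z))
  [4] add(mul(SZ, Z), S^4(Z))
  [5] add(add(Z, mul(Z, Z)), S^4(Z))
  [6] add(mul(Z, Z), S^4(Z))
  [7] add(Z, S^4(Z))
  [8] S^4(Z)

Answer: DIFFERENT — A ⇓ S^8(Z), B ⇓ S^4(Z)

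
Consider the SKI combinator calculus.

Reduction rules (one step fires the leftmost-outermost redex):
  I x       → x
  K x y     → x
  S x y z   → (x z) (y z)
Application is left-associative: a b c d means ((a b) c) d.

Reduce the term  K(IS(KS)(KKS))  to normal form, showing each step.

  start: K(IS(KS)(KKS))
  step 1: K(S(KS)(KKS))
  step 2: K(S(KS)K)

Answer: normal form = K(S(KS)K)  (in 2 steps)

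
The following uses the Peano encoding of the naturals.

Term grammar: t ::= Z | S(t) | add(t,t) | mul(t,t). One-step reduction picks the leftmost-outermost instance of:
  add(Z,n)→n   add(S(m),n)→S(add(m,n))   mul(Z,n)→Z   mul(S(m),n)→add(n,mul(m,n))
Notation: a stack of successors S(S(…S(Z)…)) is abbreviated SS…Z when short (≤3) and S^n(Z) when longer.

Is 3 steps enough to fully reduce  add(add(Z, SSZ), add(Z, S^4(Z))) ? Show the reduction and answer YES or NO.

  start: add(add(Z, SSZ), add(Z, S^4(Z)))
  [1] add(SSZ, add(Z, S^4(Z)))
  [2] S(add(SZ, add(Z, S^4(Z))))
  [3] S(S(add(Z, add(Z, S^4(Z)))))

Answer: NO — after 3 steps the term is S(S(add(Z, add(Z, S^4(Z))))), not yet normal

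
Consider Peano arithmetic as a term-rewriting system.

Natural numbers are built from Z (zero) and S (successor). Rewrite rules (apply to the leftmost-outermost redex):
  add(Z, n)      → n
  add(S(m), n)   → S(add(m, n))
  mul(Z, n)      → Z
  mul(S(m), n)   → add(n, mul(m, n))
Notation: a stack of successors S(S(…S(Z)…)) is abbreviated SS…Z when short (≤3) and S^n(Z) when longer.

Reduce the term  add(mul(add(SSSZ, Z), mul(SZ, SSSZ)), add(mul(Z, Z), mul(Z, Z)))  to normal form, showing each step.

Answer: normal form = S^9(Z)  (in 51 steps)

Derivation:
  start: add(mul(add(SSSZ, Z), mul(SZ, SSSZ)), add(mul(Z, Z), mul(Z, Z)))
  step 1: add(mul(S(add(SSZ, Z)), mul(SZ, SSSZ)), add(mul(Z, Z), mul(Z, Z)))
  step 2: add(add(mul(SZ, SSSZ), mul(add(SSZ, Z), mul(SZ, SSSZ))), add(mul(Z, Z), mul(Z, Z)))
  step 3: add(add(add(SSSZ, mul(Z, SSSZ)), mul(add(SSZ, Z), mul(SZ, SSSZ))), add(mul(Z, Z), mul(Z, Z)))
  step 4: add(add(S(add(SSZ, mul(Z, SSSZ))), mul(add(SSZ, Z), mul(SZ, SSSZ))), add(mul(Z, Z), mul(Z, Z)))
  step 5: add(S(add(add(SSZ, mul(Z, SSSZ)), mul(add(SSZ, Z), mul(SZ, SSSZ)))), add(mul(Z, Z), mul(Z, Z)))
  step 6: S(add(add(add(SSZ, mul(Z, SSSZ)), mul(add(SSZ, Z), mul(SZ, SSSZ))), add(mul(Z, Z), mul(Z, Z))))
  step 7: S(add(add(S(add(SZ, mul(Z, SSSZ))), mul(add(SSZ, Z), mul(SZ, SSSZ))), add(mul(Z, Z), mul(Z, Z))))
  step 8: S(add(S(add(add(SZ, mul(Z, SSSZ)), mul(add(SSZ, Z), mul(SZ, SSSZ)))), add(mul(Z, Z), mul(Z, Z))))
  step 9: S(S(add(add(add(SZ, mul(Z, SSSZ)), mul(add(SSZ, Z), mul(SZ, SSSZ))), add(mul(Z, Z), mul(Z, Z)))))
  step 10: S(S(add(add(S(add(Z, mul(Z, SSSZ))), mul(add(SSZ, Z), mul(SZ, SSSZ))), add(mul(Z, Z), mul(Z, Z)))))
  step 11: S(S(add(S(add(add(Z, mul(Z, SSSZ)), mul(add(SSZ, Z), mul(SZ, SSSZ)))), add(mul(Z, Z), mul(Z, Z)))))
  step 12: S(S(S(add(add(add(Z, mul(Z, SSSZ)), mul(add(SSZ, Z), mul(SZ, SSSZ))), add(mul(Z, Z), mul(Z, Z))))))
  step 13: S(S(S(add(add(mul(Z, SSSZ), mul(add(SSZ, Z), mul(SZ, SSSZ))), add(mul(Z, Z), mul(Z, Z))))))
  step 14: S(S(S(add(add(Z, mul(add(SSZ, Z), mul(SZ, SSSZ))), add(mul(Z, Z), mul(Z, Z))))))
  step 15: S(S(S(add(mul(add(SSZ, Z), mul(SZ, SSSZ)), add(mul(Z, Z), mul(Z, Z))))))
  step 16: S(S(S(add(mul(S(add(SZ, Z)), mul(SZ, SSSZ)), add(mul(Z, Z), mul(Z, Z))))))
  step 17: S(S(S(add(add(mul(SZ, SSSZ), mul(add(SZ, Z), mul(SZ, SSSZ))), add(mul(Z, Z), mul(Z, Z))))))
  step 18: S(S(S(add(add(add(SSSZ, mul(Z, SSSZ)), mul(add(SZ, Z), mul(SZ, SSSZ))), add(mul(Z, Z), mul(Z, Z))))))
  step 19: S(S(S(add(add(S(add(SSZ, mul(Z, SSSZ))), mul(add(SZ, Z), mul(SZ, SSSZ))), add(mul(Z, Z), mul(Z, Z))))))
  step 20: S(S(S(add(S(add(add(SSZ, mul(Z, SSSZ)), mul(add(SZ, Z), mul(SZ, SSSZ)))), add(mul(Z, Z), mul(Z, Z))))))
  step 21: S(S(S(S(add(add(add(SSZ, mul(Z, SSSZ)), mul(add(SZ, Z), mul(SZ, SSSZ))), add(mul(Z, Z), mul(Z, Z)))))))
  step 22: S(S(S(S(add(add(S(add(SZ, mul(Z, SSSZ))), mul(add(SZ, Z), mul(SZ, SSSZ))), add(mul(Z, Z), mul(Z, Z)))))))
  step 23: S(S(S(S(add(S(add(add(SZ, mul(Z, SSSZ)), mul(add(SZ, Z), mul(SZ, SSSZ)))), add(mul(Z, Z), mul(Z, Z)))))))
  step 24: S(S(S(S(S(add(add(add(SZ, mul(Z, SSSZ)), mul(add(SZ, Z), mul(SZ, SSSZ))), add(mul(Z, Z), mul(Z, Z))))))))
  step 25: S(S(S(S(S(add(add(S(add(Z, mul(Z, SSSZ))), mul(add(SZ, Z), mul(SZ, SSSZ))), add(mul(Z, Z), mul(Z, Z))))))))
  step 26: S(S(S(S(S(add(S(add(add(Z, mul(Z, SSSZ)), mul(add(SZ, Z), mul(SZ, SSSZ)))), add(mul(Z, Z), mul(Z, Z))))))))
  step 27: S(S(S(S(S(S(add(add(add(Z, mul(Z, SSSZ)), mul(add(SZ, Z), mul(SZ, SSSZ))), add(mul(Z, Z), mul(Z, Z)))))))))
  step 28: S(S(S(S(S(S(add(add(mul(Z, SSSZ), mul(add(SZ, Z), mul(SZ, SSSZ))), add(mul(Z, Z), mul(Z, Z)))))))))
  step 29: S(S(S(S(S(S(add(add(Z, mul(add(SZ, Z), mul(SZ, SSSZ))), add(mul(Z, Z), mul(Z, Z)))))))))
  step 30: S(S(S(S(S(S(add(mul(add(SZ, Z), mul(SZ, SSSZ)), add(mul(Z, Z), mul(Z, Z)))))))))
  step 31: S(S(S(S(S(S(add(mul(S(add(Z, Z)), mul(SZ, SSSZ)), add(mul(Z, Z), mul(Z, Z)))))))))
  step 32: S(S(S(S(S(S(add(add(mul(SZ, SSSZ), mul(add(Z, Z), mul(SZ, SSSZ))), add(mul(Z, Z), mul(Z, Z)))))))))
  step 33: S(S(S(S(S(S(add(add(add(SSSZ, mul(Z, SSSZ)), mul(add(Z, Z), mul(SZ, SSSZ))), add(mul(Z, Z), mul(Z, Z)))))))))
  step 34: S(S(S(S(S(S(add(add(S(add(SSZ, mul(Z, SSSZ))), mul(add(Z, Z), mul(SZ, SSSZ))), add(mul(Z, Z), mul(Z, Z)))))))))
  step 35: S(S(S(S(S(S(add(S(add(add(SSZ, mul(Z, SSSZ)), mul(add(Z, Z), mul(SZ, SSSZ)))), add(mul(Z, Z), mul(Z, Z)))))))))
  step 36: S(S(S(S(S(S(S(add(add(add(SSZ, mul(Z, SSSZ)), mul(add(Z, Z), mul(SZ, SSSZ))), add(mul(Z, Z), mul(Z, Z))))))))))
  step 37: S(S(S(S(S(S(S(add(add(S(add(SZ, mul(Z, SSSZ))), mul(add(Z, Z), mul(SZ, SSSZ))), add(mul(Z, Z), mul(Z, Z))))))))))
  step 38: S(S(S(S(S(S(S(add(S(add(add(SZ, mul(Z, SSSZ)), mul(add(Z, Z), mul(SZ, SSSZ)))), add(mul(Z, Z), mul(Z, Z))))))))))
  step 39: S(S(S(S(S(S(S(S(add(add(add(SZ, mul(Z, SSSZ)), mul(add(Z, Z), mul(SZ, SSSZ))), add(mul(Z, Z), mul(Z, Z)))))))))))
  step 40: S(S(S(S(S(S(S(S(add(add(S(add(Z, mul(Z, SSSZ))), mul(add(Z, Z), mul(SZ, SSSZ))), add(mul(Z, Z), mul(Z, Z)))))))))))
  step 41: S(S(S(S(S(S(S(S(add(S(add(add(Z, mul(Z, SSSZ)), mul(add(Z, Z), mul(SZ, SSSZ)))), add(mul(Z, Z), mul(Z, Z)))))))))))
  step 42: S(S(S(S(S(S(S(S(S(add(add(add(Z, mul(Z, SSSZ)), mul(add(Z, Z), mul(SZ, SSSZ))), add(mul(Z, Z), mul(Z, Z))))))))))))
  step 43: S(S(S(S(S(S(S(S(S(add(add(mul(Z, SSSZ), mul(add(Z, Z), mul(SZ, SSSZ))), add(mul(Z, Z), mul(Z, Z))))))))))))
  step 44: S(S(S(S(S(S(S(S(S(add(add(Z, mul(add(Z, Z), mul(SZ, SSSZ))), add(mul(Z, Z), mul(Z, Z))))))))))))
  step 45: S(S(S(S(S(S(S(S(S(add(mul(add(Z, Z), mul(SZ, SSSZ)), add(mul(Z, Z), mul(Z, Z))))))))))))
  step 46: S(S(S(S(S(S(S(S(S(add(mul(Z, mul(SZ, SSSZ)), add(mul(Z, Z), mul(Z, Z))))))))))))
  step 47: S(S(S(S(S(S(S(S(S(add(Z, add(mul(Z, Z), mul(Z, Z))))))))))))
  step 48: S(S(S(S(S(S(S(S(S(add(mul(Z, Z), mul(Z, Z)))))))))))
  step 49: S(S(S(S(S(S(S(S(S(add(Z, mul(Z, Z)))))))))))
  step 50: S(S(S(S(S(S(S(S(S(mul(Z, Z))))))))))
  step 51: S^9(Z)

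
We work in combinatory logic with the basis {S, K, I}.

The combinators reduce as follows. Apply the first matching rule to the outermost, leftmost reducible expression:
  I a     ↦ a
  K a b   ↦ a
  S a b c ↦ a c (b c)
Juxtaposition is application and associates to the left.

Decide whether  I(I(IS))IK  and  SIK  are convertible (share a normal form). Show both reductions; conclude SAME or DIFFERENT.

Answer: SAME — A ⇓ SIK, B ⇓ SIK

Derivation:
Term A:
  start: I(I(IS))IK
  →1  I(IS)IK
  →2  ISIK
  →3  SIK

Term B:
  start: SIK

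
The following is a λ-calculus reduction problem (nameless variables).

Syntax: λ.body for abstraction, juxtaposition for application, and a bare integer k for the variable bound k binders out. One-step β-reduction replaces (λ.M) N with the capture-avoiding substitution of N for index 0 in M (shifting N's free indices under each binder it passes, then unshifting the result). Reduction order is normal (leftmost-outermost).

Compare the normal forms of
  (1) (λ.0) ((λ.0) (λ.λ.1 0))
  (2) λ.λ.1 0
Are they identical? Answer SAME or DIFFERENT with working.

Term A:
  start: (λ.0) ((λ.0) (λ.λ.1 0))
  [1] (λ.0) (λ.λ.1 0)
  [2] λ.λ.1 0

Term B:
  start: λ.λ.1 0

Answer: SAME — A ⇓ λ.λ.1 0, B ⇓ λ.λ.1 0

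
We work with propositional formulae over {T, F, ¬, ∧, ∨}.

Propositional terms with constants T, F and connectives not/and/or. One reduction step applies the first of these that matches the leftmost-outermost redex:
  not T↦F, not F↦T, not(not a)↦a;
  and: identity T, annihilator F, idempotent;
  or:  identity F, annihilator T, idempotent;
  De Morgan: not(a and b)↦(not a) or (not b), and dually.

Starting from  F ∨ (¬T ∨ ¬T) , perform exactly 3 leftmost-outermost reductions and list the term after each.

  start: F ∨ (¬T ∨ ¬T)
  [1] ¬T ∨ ¬T
  [2] ¬T
  [3] F

Answer: after 3 steps: F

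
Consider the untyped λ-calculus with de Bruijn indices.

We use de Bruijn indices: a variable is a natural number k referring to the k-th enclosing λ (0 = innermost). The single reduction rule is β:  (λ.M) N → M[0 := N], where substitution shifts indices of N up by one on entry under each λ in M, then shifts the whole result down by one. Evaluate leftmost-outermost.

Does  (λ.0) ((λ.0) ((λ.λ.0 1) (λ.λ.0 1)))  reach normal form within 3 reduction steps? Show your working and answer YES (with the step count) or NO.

  start: (λ.0) ((λ.0) ((λ.λ.0 1) (λ.λ.0 1)))
  →1  (λ.0) ((λ.λ.0 1) (λ.λ.0 1))
  →2  (λ.λ.0 1) (λ.λ.0 1)
  →3  λ.0 (λ.λ.0 1)

Answer: YES — reaches normal form λ.0 (λ.λ.0 1) in 3 ≤ 3 steps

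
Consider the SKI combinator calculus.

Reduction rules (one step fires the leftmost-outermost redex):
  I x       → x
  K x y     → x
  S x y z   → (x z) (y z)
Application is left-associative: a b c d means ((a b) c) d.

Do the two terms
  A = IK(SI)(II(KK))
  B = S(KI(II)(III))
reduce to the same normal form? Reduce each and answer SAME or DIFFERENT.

Term A:
  start: IK(SI)(II(KK))
  [1] K(SI)(II(KK))
  [2] SI

Term B:
  start: S(KI(II)(III))
  [1] S(I(III))
  [2] S(III)
  [3] S(II)
  [4] SI

Answer: SAME — A ⇓ SI, B ⇓ SI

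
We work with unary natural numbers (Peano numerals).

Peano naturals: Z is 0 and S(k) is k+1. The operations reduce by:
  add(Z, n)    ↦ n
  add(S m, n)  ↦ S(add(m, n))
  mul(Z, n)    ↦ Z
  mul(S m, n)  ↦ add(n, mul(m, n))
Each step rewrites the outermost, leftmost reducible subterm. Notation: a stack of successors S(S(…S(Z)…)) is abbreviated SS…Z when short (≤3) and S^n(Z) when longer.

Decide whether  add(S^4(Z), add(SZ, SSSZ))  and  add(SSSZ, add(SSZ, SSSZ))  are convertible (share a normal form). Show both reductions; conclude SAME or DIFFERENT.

Answer: SAME — A ⇓ S^8(Z), B ⇓ S^8(Z)

Working:
Term A:
  start: add(S^4(Z), add(SZ, SSSZ))
  [1] S(add(SSSZ, add(SZ, SSSZ)))
  [2] S(S(add(SSZ, add(SZ, SSSZ))))
  [3] S(S(S(add(SZ, add(SZ, SSSZ)))))
  [4] S(S(S(S(add(Z, add(SZ, SSSZ))))))
  [5] S(S(S(S(add(SZ, SSSZ)))))
  [6] S(S(S(S(S(add(Z, SSSZ))))))
  [7] S^8(Z)

Term B:
  start: add(SSSZ, add(SSZ, SSSZ))
  [1] S(add(SSZ, add(SSZ, SSSZ)))
  [2] S(S(add(SZ, add(SSZ, SSSZ))))
  [3] S(S(S(add(Z, add(SSZ, SSSZ)))))
  [4] S(S(S(add(SSZ, SSSZ))))
  [5] S(S(S(S(add(SZ, SSSZ)))))
  [6] S(S(S(S(S(add(Z, SSSZ))))))
  [7] S^8(Z)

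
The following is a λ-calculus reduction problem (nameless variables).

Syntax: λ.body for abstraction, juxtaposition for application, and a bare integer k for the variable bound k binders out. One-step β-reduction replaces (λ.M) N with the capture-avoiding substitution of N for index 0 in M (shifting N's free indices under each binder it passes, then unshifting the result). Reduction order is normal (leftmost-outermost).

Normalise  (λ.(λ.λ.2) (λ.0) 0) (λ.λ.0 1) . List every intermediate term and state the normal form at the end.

  start: (λ.(λ.λ.2) (λ.0) 0) (λ.λ.0 1)
  [1] (λ.λ.λ.λ.0 1) (λ.0) (λ.λ.0 1)
  [2] (λ.λ.λ.0 1) (λ.λ.0 1)
  [3] λ.λ.0 1

Answer: normal form = λ.λ.0 1  (in 3 steps)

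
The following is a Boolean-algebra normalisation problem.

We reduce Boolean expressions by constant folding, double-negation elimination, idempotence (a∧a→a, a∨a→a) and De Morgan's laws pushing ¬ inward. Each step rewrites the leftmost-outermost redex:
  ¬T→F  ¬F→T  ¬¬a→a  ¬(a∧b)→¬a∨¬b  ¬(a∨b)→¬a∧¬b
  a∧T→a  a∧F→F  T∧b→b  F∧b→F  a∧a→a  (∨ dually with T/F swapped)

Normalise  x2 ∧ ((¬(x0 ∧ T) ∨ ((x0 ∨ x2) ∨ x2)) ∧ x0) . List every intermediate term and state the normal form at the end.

  start: x2 ∧ ((¬(x0 ∧ T) ∨ ((x0 ∨ x2) ∨ x2)) ∧ x0)
  [1] x2 ∧ (((¬x0 ∨ ¬T) ∨ ((x0 ∨ x2) ∨ x2)) ∧ x0)
  [2] x2 ∧ (((¬x0 ∨ F) ∨ ((x0 ∨ x2) ∨ x2)) ∧ x0)
  [3] x2 ∧ ((¬x0 ∨ ((x0 ∨ x2) ∨ x2)) ∧ x0)

Answer: normal form = x2 ∧ ((¬x0 ∨ ((x0 ∨ x2) ∨ x2)) ∧ x0)  (in 3 steps)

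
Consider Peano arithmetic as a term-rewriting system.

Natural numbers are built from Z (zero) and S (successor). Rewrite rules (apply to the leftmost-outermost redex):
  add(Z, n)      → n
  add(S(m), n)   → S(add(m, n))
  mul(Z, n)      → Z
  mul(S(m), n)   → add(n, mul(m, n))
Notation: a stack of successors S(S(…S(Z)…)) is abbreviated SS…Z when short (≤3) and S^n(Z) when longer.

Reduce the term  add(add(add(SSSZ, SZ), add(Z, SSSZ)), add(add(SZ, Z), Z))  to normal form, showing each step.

  start: add(add(add(SSSZ, SZ), add(Z, SSSZ)), add(add(SZ, Z), Z))
  step 1: add(add(S(add(SSZ, SZ)), add(Z, SSSZ)), add(add(SZ, Z), Z))
  step 2: add(S(add(add(SSZ, SZ), add(Z, SSSZ))), add(add(SZ, Z), Z))
  step 3: S(add(add(add(SSZ, SZ), add(Z, SSSZ)), add(add(SZ, Z), Z)))
  step 4: S(add(add(S(add(SZ, SZ)), add(Z, SSSZ)), add(add(SZ, Z), Z)))
  step 5: S(add(S(add(add(SZ, SZ), add(Z, SSSZ))), add(add(SZ, Z), Z)))
  step 6: S(S(add(add(add(SZ, SZ), add(Z, SSSZ)), add(add(SZ, Z), Z))))
  step 7: S(S(add(add(S(add(Z, SZ)), add(Z, SSSZ)), add(add(SZ, Z), Z))))
  step 8: S(S(add(S(add(add(Z, SZ), add(Z, SSSZ))), add(add(SZ, Z), Z))))
  step 9: S(S(S(add(add(add(Z, SZ), add(Z, SSSZ)), add(add(SZ, Z), Z)))))
  step 10: S(S(S(add(add(SZ, add(Z, SSSZ)), add(add(SZ, Z), Z)))))
  step 11: S(S(S(add(S(add(Z, add(Z, SSSZ))), add(add(SZ, Z), Z)))))
  step 12: S(S(S(S(add(add(Z, add(Z, SSSZ)), add(add(SZ, Z), Z))))))
  step 13: S(S(S(S(add(add(Z, SSSZ), add(add(SZ, Z), Z))))))
  step 14: S(S(S(S(add(SSSZ, add(add(SZ, Z), Z))))))
  step 15: S(S(S(S(S(add(SSZ, add(add(SZ, Z), Z)))))))
  step 16: S(S(S(S(S(S(add(SZ, add(add(SZ, Z), Z))))))))
  step 17: S(S(S(S(S(S(S(add(Z, add(add(SZ, Z), Z)))))))))
  step 18: S(S(S(S(S(S(S(add(add(SZ, Z), Z))))))))
  step 19: S(S(S(S(S(S(S(add(S(add(Z, Z)), Z))))))))
  step 20: S(S(S(S(S(S(S(S(add(add(Z, Z), Z)))))))))
  step 21: S(S(S(S(S(S(S(S(add(Z, Z)))))))))
  step 22: S^8(Z)

Answer: normal form = S^8(Z)  (in 22 steps)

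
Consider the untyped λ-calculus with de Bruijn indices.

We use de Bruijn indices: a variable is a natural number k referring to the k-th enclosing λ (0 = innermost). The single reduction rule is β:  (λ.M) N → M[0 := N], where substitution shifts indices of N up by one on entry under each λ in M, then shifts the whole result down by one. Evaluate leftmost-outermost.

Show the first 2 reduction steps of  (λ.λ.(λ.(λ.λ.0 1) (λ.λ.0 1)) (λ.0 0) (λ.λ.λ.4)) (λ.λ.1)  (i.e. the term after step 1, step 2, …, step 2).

  start: (λ.λ.(λ.(λ.λ.0 1) (λ.λ.0 1)) (λ.0 0) (λ.λ.λ.4)) (λ.λ.1)
  [1] λ.(λ.(λ.λ.0 1) (λ.λ.0 1)) (λ.0 0) (λ.λ.λ.λ.λ.1)
  [2] λ.(λ.λ.0 1) (λ.λ.0 1) (λ.λ.λ.λ.λ.1)

Answer: after 2 steps: λ.(λ.λ.0 1) (λ.λ.0 1) (λ.λ.λ.λ.λ.1)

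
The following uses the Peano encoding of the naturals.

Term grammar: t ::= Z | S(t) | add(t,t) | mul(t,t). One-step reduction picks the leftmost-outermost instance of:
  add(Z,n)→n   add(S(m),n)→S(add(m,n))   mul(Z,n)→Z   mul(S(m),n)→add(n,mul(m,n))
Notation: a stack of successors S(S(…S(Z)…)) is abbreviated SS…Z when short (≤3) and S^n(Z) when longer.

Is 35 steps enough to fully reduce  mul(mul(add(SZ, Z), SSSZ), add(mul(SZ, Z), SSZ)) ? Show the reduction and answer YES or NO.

  start: mul(mul(add(SZ, Z), SSSZ), add(mul(SZ, Z), SSZ))
  [1] mul(mul(S(add(Z, Z)), SSSZ), add(mul(SZ, Z), SSZ))
  [2] mul(add(SSSZ, mul(add(Z, Z), SSSZ)), add(mul(SZ, Z), SSZ))
  [3] mul(S(add(SSZ, mul(add(Z, Z), SSSZ))), add(mul(SZ, Z), SSZ))
  [4] add(add(mul(SZ, Z), SSZ), mul(add(SSZ, mul(add(Z, Z), SSSZ)), add(mul(SZ, Z), SSZ)))
  [5] add(add(add(Z, mul(Z, Z)), SSZ), mul(add(SSZ, mul(add(Z, Z), SSSZ)), add(mul(SZ, Z), SSZ)))
  [6] add(add(mul(Z, Z), SSZ), mul(add(SSZ, mul(add(Z, Z), SSSZ)), add(mul(SZ, Z), SSZ)))
  [7] add(add(Z, SSZ), mul(add(SSZ, mul(add(Z, Z), SSSZ)), add(mul(SZ, Z), SSZ)))
  [8] add(SSZ, mul(add(SSZ, mul(add(Z, Z), SSSZ)), add(mul(SZ, Z), SSZ)))
  [9] S(add(SZ, mul(add(SSZ, mul(add(Z, Z), SSSZ)), add(mul(SZ, Z), SSZ))))
  [10] S(S(add(Z, mul(add(SSZ, mul(add(Z, Z), SSSZ)), add(mul(SZ, Z), SSZ)))))
  [11] S(S(mul(add(SSZ, mul(add(Z, Z), SSSZ)), add(mul(SZ, Z), SSZ))))
  [12] S(S(mul(S(add(SZ, mul(add(Z, Z), SSSZ))), add(mul(SZ, Z), SSZ))))
  [13] S(S(add(add(mul(SZ, Z), SSZ), mul(add(SZ, mul(add(Z, Z), SSSZ)), add(mul(SZ, Z), SSZ)))))
  [14] S(S(add(add(add(Z, mul(Z, Z)), SSZ), mul(add(SZ, mul(add(Z, Z), SSSZ)), add(mul(SZ, Z), SSZ)))))
  [15] S(S(add(add(mul(Z, Z), SSZ), mul(add(SZ, mul(add(Z, Z), SSSZ)), add(mul(SZ, Z), SSZ)))))
  [16] S(S(add(add(Z, SSZ), mul(add(SZ, mul(add(Z, Z), SSSZ)), add(mul(SZ, Z), SSZ)))))
  [17] S(S(add(SSZ, mul(add(SZ, mul(add(Z, Z), SSSZ)), add(mul(SZ, Z), SSZ)))))
  [18] S(S(S(add(SZ, mul(add(SZ, mul(add(Z, Z), SSSZ)), add(mul(SZ, Z), SSZ))))))
  [19] S(S(S(S(add(Z, mul(add(SZ, mul(add(Z, Z), SSSZ)), add(mul(SZ, Z), SSZ)))))))
  [20] S(S(S(S(mul(add(SZ, mul(add(Z, Z), SSSZ)), add(mul(SZ, Z), SSZ))))))
  [21] S(S(S(S(mul(S(add(Z, mul(add(Z, Z), SSSZ))), add(mul(SZ, Z), SSZ))))))
  [22] S(S(S(S(add(add(mul(SZ, Z), SSZ), mul(add(Z, mul(add(Z, Z), SSSZ)), add(mul(SZ, Z), SSZ)))))))
  [23] S(S(S(S(add(add(add(Z, mul(Z, Z)), SSZ), mul(add(Z, mul(add(Z, Z), SSSZ)), add(mul(SZ, Z), SSZ)))))))
  [24] S(S(S(S(add(add(mul(Z, Z), SSZ), mul(add(Z, mul(add(Z, Z), SSSZ)), add(mul(SZ, Z), SSZ)))))))
  [25] S(S(S(S(add(add(Z, SSZ), mul(add(Z, mul(add(Z, Z), SSSZ)), add(mul(SZ, Z), SSZ)))))))
  [26] S(S(S(S(add(SSZ, mul(add(Z, mul(add(Z, Z), SSSZ)), add(mul(SZ, Z), SSZ)))))))
  [27] S(S(S(S(S(add(SZ, mul(add(Z, mul(add(Z, Z), SSSZ)), add(mul(SZ, Z), SSZ))))))))
  [28] S(S(S(S(S(S(add(Z, mul(add(Z, mul(add(Z, Z), SSSZ)), add(mul(SZ, Z), SSZ)))))))))
  [29] S(S(S(S(S(S(mul(add(Z, mul(add(Z, Z), SSSZ)), add(mul(SZ, Z), SSZ))))))))
  [30] S(S(S(S(S(S(mul(mul(add(Z, Z), SSSZ), add(mul(SZ, Z), SSZ))))))))
  [31] S(S(S(S(S(S(mul(mul(Z, SSSZ), add(mul(SZ, Z), SSZ))))))))
  [32] S(S(S(S(S(S(mul(Z, add(mul(SZ, Z), SSZ))))))))
  [33] S^6(Z)

Answer: YES — reaches normal form S^6(Z) in 33 ≤ 35 steps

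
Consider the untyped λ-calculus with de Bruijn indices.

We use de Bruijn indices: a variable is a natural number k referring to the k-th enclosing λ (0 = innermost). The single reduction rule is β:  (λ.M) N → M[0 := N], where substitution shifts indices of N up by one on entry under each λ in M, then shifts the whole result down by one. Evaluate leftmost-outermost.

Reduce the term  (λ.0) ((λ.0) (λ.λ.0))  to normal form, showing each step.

Answer: normal form = λ.λ.0  (in 2 steps)

Derivation:
  start: (λ.0) ((λ.0) (λ.λ.0))
  →1  (λ.0) (λ.λ.0)
  →2  λ.λ.0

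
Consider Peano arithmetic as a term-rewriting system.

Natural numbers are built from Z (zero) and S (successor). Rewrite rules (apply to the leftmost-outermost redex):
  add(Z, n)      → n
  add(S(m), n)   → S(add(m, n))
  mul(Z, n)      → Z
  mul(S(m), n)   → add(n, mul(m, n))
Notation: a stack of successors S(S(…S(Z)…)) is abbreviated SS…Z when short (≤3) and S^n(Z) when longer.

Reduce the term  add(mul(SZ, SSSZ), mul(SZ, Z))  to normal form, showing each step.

  start: add(mul(SZ, SSSZ), mul(SZ, Z))
  [1] add(add(SSSZ, mul(Z, SSSZ)), mul(SZ, Z))
  [2] add(S(add(SSZ, mul(Z, SSSZ))), mul(SZ, Z))
  [3] S(add(add(SSZ, mul(Z, SSSZ)), mul(SZ, Z)))
  [4] S(add(S(add(SZ, mul(Z, SSSZ))), mul(SZ, Z)))
  [5] S(S(add(add(SZ, mul(Z, SSSZ)), mul(SZ, Z))))
  [6] S(S(add(S(add(Z, mul(Z, SSSZ))), mul(SZ, Z))))
  [7] S(S(S(add(add(Z, mul(Z, SSSZ)), mul(SZ, Z)))))
  [8] S(S(S(add(mul(Z, SSSZ), mul(SZ, Z)))))
  [9] S(S(S(add(Z, mul(SZ, Z)))))
  [10] S(S(S(mul(SZ, Z))))
  [11] S(S(S(add(Z, mul(Z, Z)))))
  [12] S(S(S(mul(Z, Z))))
  [13] SSSZ

Answer: normal form = SSSZ  (in 13 steps)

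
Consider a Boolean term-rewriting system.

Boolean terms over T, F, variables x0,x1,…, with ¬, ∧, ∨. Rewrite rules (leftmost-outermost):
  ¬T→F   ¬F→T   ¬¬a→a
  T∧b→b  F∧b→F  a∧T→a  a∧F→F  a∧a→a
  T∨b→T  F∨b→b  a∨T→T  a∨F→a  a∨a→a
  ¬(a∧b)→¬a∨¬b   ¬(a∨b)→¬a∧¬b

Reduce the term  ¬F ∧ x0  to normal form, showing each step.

Answer: normal form = x0  (in 2 steps)

Reduction:
  start: ¬F ∧ x0
  step 1: T ∧ x0
  step 2: x0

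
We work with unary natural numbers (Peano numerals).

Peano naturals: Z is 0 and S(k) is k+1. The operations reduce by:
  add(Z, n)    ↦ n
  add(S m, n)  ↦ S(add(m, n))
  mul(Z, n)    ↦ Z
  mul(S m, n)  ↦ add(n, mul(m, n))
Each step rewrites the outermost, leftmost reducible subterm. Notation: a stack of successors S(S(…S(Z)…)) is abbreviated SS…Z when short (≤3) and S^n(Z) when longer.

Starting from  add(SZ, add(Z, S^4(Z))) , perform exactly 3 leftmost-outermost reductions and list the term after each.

  start: add(SZ, add(Z, S^4(Z)))
  step 1: S(add(Z, add(Z, S^4(Z))))
  step 2: S(add(Z, S^4(Z)))
  step 3: S^5(Z)

Answer: after 3 steps: S^5(Z)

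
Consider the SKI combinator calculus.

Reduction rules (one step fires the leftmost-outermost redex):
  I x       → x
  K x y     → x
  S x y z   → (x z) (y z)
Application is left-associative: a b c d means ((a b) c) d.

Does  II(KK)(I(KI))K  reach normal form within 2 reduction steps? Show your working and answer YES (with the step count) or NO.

Answer: NO — after 2 steps the term is KK(I(KI))K, not yet normal

Reduction:
  start: II(KK)(I(KI))K
  [1] I(KK)(I(KI))K
  [2] KK(I(KI))K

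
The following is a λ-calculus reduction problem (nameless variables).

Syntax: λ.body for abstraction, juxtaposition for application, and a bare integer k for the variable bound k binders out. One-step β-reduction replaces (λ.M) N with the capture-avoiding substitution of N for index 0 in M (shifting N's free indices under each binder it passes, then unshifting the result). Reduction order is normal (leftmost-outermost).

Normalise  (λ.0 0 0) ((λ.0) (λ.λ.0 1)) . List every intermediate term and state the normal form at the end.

  start: (λ.0 0 0) ((λ.0) (λ.λ.0 1))
  →1  (λ.0) (λ.λ.0 1) ((λ.0) (λ.λ.0 1)) ((λ.0) (λ.λ.0 1))
  →2  (λ.λ.0 1) ((λ.0) (λ.λ.0 1)) ((λ.0) (λ.λ.0 1))
  →3  (λ.0 ((λ.0) (λ.λ.0 1))) ((λ.0) (λ.λ.0 1))
  →4  (λ.0) (λ.λ.0 1) ((λ.0) (λ.λ.0 1))
  →5  (λ.λ.0 1) ((λ.0) (λ.λ.0 1))
  →6  λ.0 ((λ.0) (λ.λ.0 1))
  →7  λ.0 (λ.λ.0 1)

Answer: normal form = λ.0 (λ.λ.0 1)  (in 7 steps)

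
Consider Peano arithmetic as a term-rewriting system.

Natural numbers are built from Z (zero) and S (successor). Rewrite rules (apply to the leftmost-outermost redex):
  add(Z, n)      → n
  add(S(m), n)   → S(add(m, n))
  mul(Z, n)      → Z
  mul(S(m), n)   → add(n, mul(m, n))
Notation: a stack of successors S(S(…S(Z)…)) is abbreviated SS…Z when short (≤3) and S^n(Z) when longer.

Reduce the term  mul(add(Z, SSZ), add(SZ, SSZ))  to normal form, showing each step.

  start: mul(add(Z, SSZ), add(SZ, SSZ))
  step 1: mul(SSZ, add(SZ, SSZ))
  step 2: add(add(SZ, SSZ), mul(SZ, add(SZ, SSZ)))
  step 3: add(S(add(Z, SSZ)), mul(SZ, add(SZ, SSZ)))
  step 4: S(add(add(Z, SSZ), mul(SZ, add(SZ, SSZ))))
  step 5: S(add(SSZ, mul(SZ, add(SZ, SSZ))))
  step 6: S(S(add(SZ, mul(SZ, add(SZ, SSZ)))))
  step 7: S(S(S(add(Z, mul(SZ, add(SZ, SSZ))))))
  step 8: S(S(S(mul(SZ, add(SZ, SSZ)))))
  step 9: S(S(S(add(add(SZ, SSZ), mul(Z, add(SZ, SSZ))))))
  step 10: S(S(S(add(S(add(Z, SSZ)), mul(Z, add(SZ, SSZ))))))
  step 11: S(S(S(S(add(add(Z, SSZ), mul(Z, add(SZ, SSZ)))))))
  step 12: S(S(S(S(add(SSZ, mul(Z, add(SZ, SSZ)))))))
  step 13: S(S(S(S(S(add(SZ, mul(Z, add(SZ, SSZ))))))))
  step 14: S(S(S(S(S(S(add(Z, mul(Z, add(SZ, SSZ)))))))))
  step 15: S(S(S(S(S(S(mul(Z, add(SZ, SSZ))))))))
  step 16: S^6(Z)

Answer: normal form = S^6(Z)  (in 16 steps)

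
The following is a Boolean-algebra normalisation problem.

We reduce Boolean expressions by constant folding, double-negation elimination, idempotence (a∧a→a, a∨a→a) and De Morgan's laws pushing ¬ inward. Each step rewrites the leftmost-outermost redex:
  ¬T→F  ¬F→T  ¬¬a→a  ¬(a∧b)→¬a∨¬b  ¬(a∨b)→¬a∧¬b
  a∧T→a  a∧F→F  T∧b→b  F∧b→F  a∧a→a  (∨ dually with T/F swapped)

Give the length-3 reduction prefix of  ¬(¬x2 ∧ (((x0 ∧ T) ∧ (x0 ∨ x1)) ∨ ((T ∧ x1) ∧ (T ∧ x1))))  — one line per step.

  start: ¬(¬x2 ∧ (((x0 ∧ T) ∧ (x0 ∨ x1)) ∨ ((T ∧ x1) ∧ (T ∧ x1))))
  →1  ¬¬x2 ∨ ¬(((x0 ∧ T) ∧ (x0 ∨ x1)) ∨ ((T ∧ x1) ∧ (T ∧ x1)))
  →2  x2 ∨ ¬(((x0 ∧ T) ∧ (x0 ∨ x1)) ∨ ((T ∧ x1) ∧ (T ∧ x1)))
  →3  x2 ∨ (¬((x0 ∧ T) ∧ (x0 ∨ x1)) ∧ ¬((T ∧ x1) ∧ (T ∧ x1)))

Answer: after 3 steps: x2 ∨ (¬((x0 ∧ T) ∧ (x0 ∨ x1)) ∧ ¬((T ∧ x1) ∧ (T ∧ x1)))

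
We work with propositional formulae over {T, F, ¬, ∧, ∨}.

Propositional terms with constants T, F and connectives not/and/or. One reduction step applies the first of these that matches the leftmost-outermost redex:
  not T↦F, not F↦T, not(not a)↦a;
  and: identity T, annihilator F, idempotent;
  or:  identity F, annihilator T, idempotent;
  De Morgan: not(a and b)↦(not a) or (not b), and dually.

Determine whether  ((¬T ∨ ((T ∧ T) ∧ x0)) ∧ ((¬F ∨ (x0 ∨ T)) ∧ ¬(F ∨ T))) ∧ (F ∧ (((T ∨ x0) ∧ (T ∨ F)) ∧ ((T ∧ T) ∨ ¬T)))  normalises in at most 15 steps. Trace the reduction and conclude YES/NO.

Answer: YES — reaches normal form F in 13 ≤ 15 steps

Working:
  start: ((¬T ∨ ((T ∧ T) ∧ x0)) ∧ ((¬F ∨ (x0 ∨ T)) ∧ ¬(F ∨ T))) ∧ (F ∧ (((T ∨ x0) ∧ (T ∨ F)) ∧ ((T ∧ T) ∨ ¬T)))
  →1  ((F ∨ ((T ∧ T) ∧ x0)) ∧ ((¬F ∨ (x0 ∨ T)) ∧ ¬(F ∨ T))) ∧ (F ∧ (((T ∨ x0) ∧ (T ∨ F)) ∧ ((T ∧ T) ∨ ¬T)))
  →2  (((T ∧ T) ∧ x0) ∧ ((¬F ∨ (x0 ∨ T)) ∧ ¬(F ∨ T))) ∧ (F ∧ (((T ∨ x0) ∧ (T ∨ F)) ∧ ((T ∧ T) ∨ ¬T)))
  →3  ((T ∧ x0) ∧ ((¬F ∨ (x0 ∨ T)) ∧ ¬(F ∨ T))) ∧ (F ∧ (((T ∨ x0) ∧ (T ∨ F)) ∧ ((T ∧ T) ∨ ¬T)))
  →4  (x0 ∧ ((¬F ∨ (x0 ∨ T)) ∧ ¬(F ∨ T))) ∧ (F ∧ (((T ∨ x0) ∧ (T ∨ F)) ∧ ((T ∧ T) ∨ ¬T)))
  →5  (x0 ∧ ((T ∨ (x0 ∨ T)) ∧ ¬(F ∨ T))) ∧ (F ∧ (((T ∨ x0) ∧ (T ∨ F)) ∧ ((T ∧ T) ∨ ¬T)))
  →6  (x0 ∧ (T ∧ ¬(F ∨ T))) ∧ (F ∧ (((T ∨ x0) ∧ (T ∨ F)) ∧ ((T ∧ T) ∨ ¬T)))
  →7  (x0 ∧ ¬(F ∨ T)) ∧ (F ∧ (((T ∨ x0) ∧ (T ∨ F)) ∧ ((T ∧ T) ∨ ¬T)))
  →8  (x0 ∧ (¬F ∧ ¬T)) ∧ (F ∧ (((T ∨ x0) ∧ (T ∨ F)) ∧ ((T ∧ T) ∨ ¬T)))
  →9  (x0 ∧ (T ∧ ¬T)) ∧ (F ∧ (((T ∨ x0) ∧ (T ∨ F)) ∧ ((T ∧ T) ∨ ¬T)))
  →10  (x0 ∧ ¬T) ∧ (F ∧ (((T ∨ x0) ∧ (T ∨ F)) ∧ ((T ∧ T) ∨ ¬T)))
  →11  (x0 ∧ F) ∧ (F ∧ (((T ∨ x0) ∧ (T ∨ F)) ∧ ((T ∧ T) ∨ ¬T)))
  →12  F ∧ (F ∧ (((T ∨ x0) ∧ (T ∨ F)) ∧ ((T ∧ T) ∨ ¬T)))
  →13  F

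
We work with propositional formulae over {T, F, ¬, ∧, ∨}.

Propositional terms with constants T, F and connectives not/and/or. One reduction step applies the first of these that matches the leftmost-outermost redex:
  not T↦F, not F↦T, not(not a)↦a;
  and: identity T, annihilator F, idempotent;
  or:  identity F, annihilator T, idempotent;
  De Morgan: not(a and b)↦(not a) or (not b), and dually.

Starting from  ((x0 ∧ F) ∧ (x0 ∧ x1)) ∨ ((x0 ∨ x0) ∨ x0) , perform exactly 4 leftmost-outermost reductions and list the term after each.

Answer: after 4 steps: x0 ∨ x0

Working:
  start: ((x0 ∧ F) ∧ (x0 ∧ x1)) ∨ ((x0 ∨ x0) ∨ x0)
  →1  (F ∧ (x0 ∧ x1)) ∨ ((x0 ∨ x0) ∨ x0)
  →2  F ∨ ((x0 ∨ x0) ∨ x0)
  →3  (x0 ∨ x0) ∨ x0
  →4  x0 ∨ x0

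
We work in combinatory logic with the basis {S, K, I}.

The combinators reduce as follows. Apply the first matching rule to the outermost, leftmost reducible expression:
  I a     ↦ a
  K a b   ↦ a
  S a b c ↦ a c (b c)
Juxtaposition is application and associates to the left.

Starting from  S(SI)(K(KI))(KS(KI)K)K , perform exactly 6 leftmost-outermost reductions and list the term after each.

  start: S(SI)(K(KI))(KS(KI)K)K
  [1] SI(KS(KI)K)(K(KI)(KS(KI)K))K
  [2] I(K(KI)(KS(KI)K))(KS(KI)K(K(KI)(KS(KI)K)))K
  [3] K(KI)(KS(KI)K)(KS(KI)K(K(KI)(KS(KI)K)))K
  [4] KI(KS(KI)K(K(KI)(KS(KI)K)))K
  [5] IK
  [6] K

Answer: after 6 steps: K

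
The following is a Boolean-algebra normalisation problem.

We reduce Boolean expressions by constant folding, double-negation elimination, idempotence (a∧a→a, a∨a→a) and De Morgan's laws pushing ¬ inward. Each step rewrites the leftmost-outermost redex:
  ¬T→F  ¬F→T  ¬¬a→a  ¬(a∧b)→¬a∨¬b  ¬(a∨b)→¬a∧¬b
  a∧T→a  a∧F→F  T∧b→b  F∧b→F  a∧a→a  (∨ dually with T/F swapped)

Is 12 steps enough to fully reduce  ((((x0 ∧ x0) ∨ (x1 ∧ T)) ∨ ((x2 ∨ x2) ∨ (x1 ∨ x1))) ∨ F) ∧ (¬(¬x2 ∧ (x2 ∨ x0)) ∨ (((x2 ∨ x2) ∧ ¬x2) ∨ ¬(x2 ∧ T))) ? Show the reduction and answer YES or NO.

  start: ((((x0 ∧ x0) ∨ (x1 ∧ T)) ∨ ((x2 ∨ x2) ∨ (x1 ∨ x1))) ∨ F) ∧ (¬(¬x2 ∧ (x2 ∨ x0)) ∨ (((x2 ∨ x2) ∧ ¬x2) ∨ ¬(x2 ∧ T)))
  step 1: (((x0 ∧ x0) ∨ (x1 ∧ T)) ∨ ((x2 ∨ x2) ∨ (x1 ∨ x1))) ∧ (¬(¬x2 ∧ (x2 ∨ x0)) ∨ (((x2 ∨ x2) ∧ ¬x2) ∨ ¬(x2 ∧ T)))
  step 2: ((x0 ∨ (x1 ∧ T)) ∨ ((x2 ∨ x2) ∨ (x1 ∨ x1))) ∧ (¬(¬x2 ∧ (x2 ∨ x0)) ∨ (((x2 ∨ x2) ∧ ¬x2) ∨ ¬(x2 ∧ T)))
  step 3: ((x0 ∨ x1) ∨ ((x2 ∨ x2) ∨ (x1 ∨ x1))) ∧ (¬(¬x2 ∧ (x2 ∨ x0)) ∨ (((x2 ∨ x2) ∧ ¬x2) ∨ ¬(x2 ∧ T)))
  step 4: ((x0 ∨ x1) ∨ (x2 ∨ (x1 ∨ x1))) ∧ (¬(¬x2 ∧ (x2 ∨ x0)) ∨ (((x2 ∨ x2) ∧ ¬x2) ∨ ¬(x2 ∧ T)))
  step 5: ((x0 ∨ x1) ∨ (x2 ∨ x1)) ∧ (¬(¬x2 ∧ (x2 ∨ x0)) ∨ (((x2 ∨ x2) ∧ ¬x2) ∨ ¬(x2 ∧ T)))
  step 6: ((x0 ∨ x1) ∨ (x2 ∨ x1)) ∧ ((¬¬x2 ∨ ¬(x2 ∨ x0)) ∨ (((x2 ∨ x2) ∧ ¬x2) ∨ ¬(x2 ∧ T)))
  step 7: ((x0 ∨ x1) ∨ (x2 ∨ x1)) ∧ ((x2 ∨ ¬(x2 ∨ x0)) ∨ (((x2 ∨ x2) ∧ ¬x2) ∨ ¬(x2 ∧ T)))
  step 8: ((x0 ∨ x1) ∨ (x2 ∨ x1)) ∧ ((x2 ∨ (¬x2 ∧ ¬x0)) ∨ (((x2 ∨ x2) ∧ ¬x2) ∨ ¬(x2 ∧ T)))
  step 9: ((x0 ∨ x1) ∨ (x2 ∨ x1)) ∧ ((x2 ∨ (¬x2 ∧ ¬x0)) ∨ ((x2 ∧ ¬x2) ∨ ¬(x2 ∧ T)))
  step 10: ((x0 ∨ x1) ∨ (x2 ∨ x1)) ∧ ((x2 ∨ (¬x2 ∧ ¬x0)) ∨ ((x2 ∧ ¬x2) ∨ (¬x2 ∨ ¬T)))
  step 11: ((x0 ∨ x1) ∨ (x2 ∨ x1)) ∧ ((x2 ∨ (¬x2 ∧ ¬x0)) ∨ ((x2 ∧ ¬x2) ∨ (¬x2 ∨ F)))
  step 12: ((x0 ∨ x1) ∨ (x2 ∨ x1)) ∧ ((x2 ∨ (¬x2 ∧ ¬x0)) ∨ ((x2 ∧ ¬x2) ∨ ¬x2))

Answer: YES — reaches normal form ((x0 ∨ x1) ∨ (x2 ∨ x1)) ∧ ((x2 ∨ (¬x2 ∧ ¬x0)) ∨ ((x2 ∧ ¬x2) ∨ ¬x2)) in 12 ≤ 12 steps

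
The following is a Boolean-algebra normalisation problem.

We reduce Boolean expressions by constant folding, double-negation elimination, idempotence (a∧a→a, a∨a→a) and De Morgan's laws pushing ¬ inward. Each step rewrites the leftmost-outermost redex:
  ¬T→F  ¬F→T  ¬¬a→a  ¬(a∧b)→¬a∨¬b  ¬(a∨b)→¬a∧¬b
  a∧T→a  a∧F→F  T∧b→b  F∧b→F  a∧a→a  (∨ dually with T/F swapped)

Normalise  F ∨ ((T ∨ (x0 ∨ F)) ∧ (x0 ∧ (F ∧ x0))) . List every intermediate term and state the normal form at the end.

  start: F ∨ ((T ∨ (x0 ∨ F)) ∧ (x0 ∧ (F ∧ x0)))
  →1  (T ∨ (x0 ∨ F)) ∧ (x0 ∧ (F ∧ x0))
  →2  T ∧ (x0 ∧ (F ∧ x0))
  →3  x0 ∧ (F ∧ x0)
  →4  x0 ∧ F
  →5  F

Answer: normal form = F  (in 5 steps)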